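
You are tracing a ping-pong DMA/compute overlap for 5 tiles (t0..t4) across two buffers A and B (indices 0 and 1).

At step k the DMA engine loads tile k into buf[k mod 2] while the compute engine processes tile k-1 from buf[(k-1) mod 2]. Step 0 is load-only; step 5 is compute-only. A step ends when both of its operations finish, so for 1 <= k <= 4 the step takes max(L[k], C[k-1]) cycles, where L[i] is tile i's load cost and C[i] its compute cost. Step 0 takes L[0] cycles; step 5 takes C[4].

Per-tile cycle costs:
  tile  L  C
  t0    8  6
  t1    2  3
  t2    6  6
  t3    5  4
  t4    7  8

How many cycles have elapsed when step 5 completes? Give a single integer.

k=0 load=t0/8c comp=- wait=8 total=8
k=1 load=t1/2c comp=t0/6c wait=6 total=14
k=2 load=t2/6c comp=t1/3c wait=6 total=20
k=3 load=t3/5c comp=t2/6c wait=6 total=26
k=4 load=t4/7c comp=t3/4c wait=7 total=33
k=5 load=- comp=t4/8c wait=8 total=41

end_cycle[5] = 41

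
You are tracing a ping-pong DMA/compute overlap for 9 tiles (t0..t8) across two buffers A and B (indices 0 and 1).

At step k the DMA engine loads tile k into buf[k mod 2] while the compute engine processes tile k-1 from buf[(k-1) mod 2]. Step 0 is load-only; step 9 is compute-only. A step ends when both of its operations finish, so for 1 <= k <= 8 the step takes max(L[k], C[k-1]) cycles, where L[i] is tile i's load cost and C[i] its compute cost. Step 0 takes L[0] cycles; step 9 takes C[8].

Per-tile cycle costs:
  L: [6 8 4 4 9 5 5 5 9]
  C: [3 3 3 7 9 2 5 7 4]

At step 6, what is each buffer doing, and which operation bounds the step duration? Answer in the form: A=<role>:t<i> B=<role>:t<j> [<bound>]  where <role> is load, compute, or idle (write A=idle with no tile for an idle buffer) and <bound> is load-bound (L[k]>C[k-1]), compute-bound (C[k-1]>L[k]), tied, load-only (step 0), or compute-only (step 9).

step 0: L[0]=6 → dur=6, Σ=6 | A=load:t0 B=idle [load-only]
step 1: L[1]=8 C[0]=3 → dur=8, Σ=14 | A=compute:t0 B=load:t1 [load-bound]
step 2: L[2]=4 C[1]=3 → dur=4, Σ=18 | A=load:t2 B=compute:t1 [load-bound]
step 3: L[3]=4 C[2]=3 → dur=4, Σ=22 | A=compute:t2 B=load:t3 [load-bound]
step 4: L[4]=9 C[3]=7 → dur=9, Σ=31 | A=load:t4 B=compute:t3 [load-bound]
step 5: L[5]=5 C[4]=9 → dur=9, Σ=40 | A=compute:t4 B=load:t5 [compute-bound]
step 6: L[6]=5 C[5]=2 → dur=5, Σ=45 | A=load:t6 B=compute:t5 [load-bound]
step 7: L[7]=5 C[6]=5 → dur=5, Σ=50 | A=compute:t6 B=load:t7 [tied]
step 8: L[8]=9 C[7]=7 → dur=9, Σ=59 | A=load:t8 B=compute:t7 [load-bound]
step 9: C[8]=4 → dur=4, Σ=63 | A=compute:t8 B=idle [compute-only]

step 6: A=load:t6 B=compute:t5 [load-bound]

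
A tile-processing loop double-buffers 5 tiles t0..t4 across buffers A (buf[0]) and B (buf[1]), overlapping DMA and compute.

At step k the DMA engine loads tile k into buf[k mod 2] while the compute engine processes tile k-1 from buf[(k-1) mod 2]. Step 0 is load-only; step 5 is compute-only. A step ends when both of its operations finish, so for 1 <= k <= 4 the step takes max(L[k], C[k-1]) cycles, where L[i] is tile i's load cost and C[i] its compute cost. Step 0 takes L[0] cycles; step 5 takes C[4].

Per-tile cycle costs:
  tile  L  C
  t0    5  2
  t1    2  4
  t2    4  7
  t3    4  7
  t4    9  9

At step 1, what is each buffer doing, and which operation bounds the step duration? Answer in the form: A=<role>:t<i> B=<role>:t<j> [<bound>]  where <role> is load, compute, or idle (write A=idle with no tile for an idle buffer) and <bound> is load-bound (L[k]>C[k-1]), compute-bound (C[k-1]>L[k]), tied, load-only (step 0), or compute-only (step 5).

step 1: A=compute:t0 B=load:t1 [tied]

k=0 load=t0/5c comp=- wait=5 total=5
k=1 load=t1/2c comp=t0/2c wait=2 total=7
k=2 load=t2/4c comp=t1/4c wait=4 total=11
k=3 load=t3/4c comp=t2/7c wait=7 total=18
k=4 load=t4/9c comp=t3/7c wait=9 total=27
k=5 load=- comp=t4/9c wait=9 total=36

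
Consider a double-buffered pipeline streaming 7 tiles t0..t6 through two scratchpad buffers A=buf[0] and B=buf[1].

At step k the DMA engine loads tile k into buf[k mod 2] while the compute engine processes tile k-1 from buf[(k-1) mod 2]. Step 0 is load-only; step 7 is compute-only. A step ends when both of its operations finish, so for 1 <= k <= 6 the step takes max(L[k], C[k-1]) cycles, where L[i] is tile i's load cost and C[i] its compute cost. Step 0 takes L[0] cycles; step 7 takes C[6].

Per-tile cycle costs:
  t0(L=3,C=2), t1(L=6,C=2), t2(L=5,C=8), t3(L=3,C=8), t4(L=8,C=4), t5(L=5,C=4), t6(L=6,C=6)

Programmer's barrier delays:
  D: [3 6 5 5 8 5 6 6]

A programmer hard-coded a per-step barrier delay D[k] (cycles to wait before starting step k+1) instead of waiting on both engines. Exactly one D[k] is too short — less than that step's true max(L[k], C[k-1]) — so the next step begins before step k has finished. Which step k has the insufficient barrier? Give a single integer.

hazard at step 3

k=0 barrier L[0]=3→3c, D[0]=3 ok
k=1 barrier max(L[1]=6,C[0]=2)→6c, D[1]=6 ok
k=2 barrier max(L[2]=5,C[1]=2)→5c, D[2]=5 ok
k=3 barrier max(L[3]=3,C[2]=8)→8c, D[3]=5 SHORT
k=4 barrier max(L[4]=8,C[3]=8)→8c, D[4]=8 ok
k=5 barrier max(L[5]=5,C[4]=4)→5c, D[5]=5 ok
k=6 barrier max(L[6]=6,C[5]=4)→6c, D[6]=6 ok
k=7 barrier C[6]=6→6c, D[7]=6 ok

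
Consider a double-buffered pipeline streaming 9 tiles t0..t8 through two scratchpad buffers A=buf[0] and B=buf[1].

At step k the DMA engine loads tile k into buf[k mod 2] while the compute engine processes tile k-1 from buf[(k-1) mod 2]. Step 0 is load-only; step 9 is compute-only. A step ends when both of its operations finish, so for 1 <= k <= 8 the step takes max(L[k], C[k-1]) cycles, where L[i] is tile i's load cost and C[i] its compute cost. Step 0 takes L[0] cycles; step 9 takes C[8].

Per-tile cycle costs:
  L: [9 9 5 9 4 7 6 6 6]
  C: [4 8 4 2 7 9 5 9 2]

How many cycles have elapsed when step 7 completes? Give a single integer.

[0] DMA t0→A (9c) ∥ CU idle ⇒ 9c, clock 9
[1] DMA t1→B (9c) ∥ CU A:t0 (4c) ⇒ 9c, clock 18
[2] DMA t2→A (5c) ∥ CU B:t1 (8c) ⇒ 8c, clock 26
[3] DMA t3→B (9c) ∥ CU A:t2 (4c) ⇒ 9c, clock 35
[4] DMA t4→A (4c) ∥ CU B:t3 (2c) ⇒ 4c, clock 39
[5] DMA t5→B (7c) ∥ CU A:t4 (7c) ⇒ 7c, clock 46
[6] DMA t6→A (6c) ∥ CU B:t5 (9c) ⇒ 9c, clock 55
[7] DMA t7→B (6c) ∥ CU A:t6 (5c) ⇒ 6c, clock 61
[8] DMA t8→A (6c) ∥ CU B:t7 (9c) ⇒ 9c, clock 70
[9] DMA idle ∥ CU A:t8 (2c) ⇒ 2c, clock 72

end_cycle[7] = 61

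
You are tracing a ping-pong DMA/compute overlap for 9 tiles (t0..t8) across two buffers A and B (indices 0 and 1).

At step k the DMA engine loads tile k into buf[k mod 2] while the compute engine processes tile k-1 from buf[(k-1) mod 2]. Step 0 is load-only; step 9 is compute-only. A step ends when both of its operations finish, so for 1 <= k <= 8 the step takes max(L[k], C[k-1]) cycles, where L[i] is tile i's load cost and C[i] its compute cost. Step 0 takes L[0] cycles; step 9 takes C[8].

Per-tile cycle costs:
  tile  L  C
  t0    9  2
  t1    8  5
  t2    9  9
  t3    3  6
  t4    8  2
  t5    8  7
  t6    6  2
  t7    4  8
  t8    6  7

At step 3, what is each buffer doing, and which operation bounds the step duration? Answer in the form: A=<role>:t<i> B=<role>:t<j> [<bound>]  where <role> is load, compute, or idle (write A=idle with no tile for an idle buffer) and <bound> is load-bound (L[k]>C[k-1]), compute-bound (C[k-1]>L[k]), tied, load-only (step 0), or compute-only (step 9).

step 3: A=compute:t2 B=load:t3 [compute-bound]

step 0: L[0]=9 → dur=9, Σ=9 | A=load:t0 B=idle [load-only]
step 1: L[1]=8 C[0]=2 → dur=8, Σ=17 | A=compute:t0 B=load:t1 [load-bound]
step 2: L[2]=9 C[1]=5 → dur=9, Σ=26 | A=load:t2 B=compute:t1 [load-bound]
step 3: L[3]=3 C[2]=9 → dur=9, Σ=35 | A=compute:t2 B=load:t3 [compute-bound]
step 4: L[4]=8 C[3]=6 → dur=8, Σ=43 | A=load:t4 B=compute:t3 [load-bound]
step 5: L[5]=8 C[4]=2 → dur=8, Σ=51 | A=compute:t4 B=load:t5 [load-bound]
step 6: L[6]=6 C[5]=7 → dur=7, Σ=58 | A=load:t6 B=compute:t5 [compute-bound]
step 7: L[7]=4 C[6]=2 → dur=4, Σ=62 | A=compute:t6 B=load:t7 [load-bound]
step 8: L[8]=6 C[7]=8 → dur=8, Σ=70 | A=load:t8 B=compute:t7 [compute-bound]
step 9: C[8]=7 → dur=7, Σ=77 | A=compute:t8 B=idle [compute-only]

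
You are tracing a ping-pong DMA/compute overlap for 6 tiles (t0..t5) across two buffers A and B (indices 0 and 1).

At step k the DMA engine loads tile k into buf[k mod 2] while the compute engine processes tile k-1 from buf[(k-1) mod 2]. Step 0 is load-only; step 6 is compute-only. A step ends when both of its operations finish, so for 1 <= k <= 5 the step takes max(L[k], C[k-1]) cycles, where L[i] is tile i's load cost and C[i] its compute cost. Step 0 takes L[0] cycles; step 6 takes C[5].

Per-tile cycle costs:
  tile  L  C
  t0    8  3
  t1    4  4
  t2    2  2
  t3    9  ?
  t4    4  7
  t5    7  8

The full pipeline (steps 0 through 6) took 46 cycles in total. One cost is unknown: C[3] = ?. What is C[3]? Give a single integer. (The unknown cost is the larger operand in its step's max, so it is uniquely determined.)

step 0 | dur = L[0]=8 = 8
step 1 | dur = max(L[1]=4, C[0]=3) = 4
step 2 | dur = max(L[2]=2, C[1]=4) = 4
step 3 | dur = max(L[3]=9, C[2]=2) = 9
step 4 | dur = max(L[4]=4, C[3]=?) = C[3]  (unknown; binding)
step 5 | dur = max(L[5]=7, C[4]=7) = 7
step 6 | dur = C[5]=8 = 8
sum of known step durations = 40
dur[4] = total - known = 46 - 40 = 6
C[3] is the binding max in step 4, so C[3] = dur[4] = 6

C[3] = 6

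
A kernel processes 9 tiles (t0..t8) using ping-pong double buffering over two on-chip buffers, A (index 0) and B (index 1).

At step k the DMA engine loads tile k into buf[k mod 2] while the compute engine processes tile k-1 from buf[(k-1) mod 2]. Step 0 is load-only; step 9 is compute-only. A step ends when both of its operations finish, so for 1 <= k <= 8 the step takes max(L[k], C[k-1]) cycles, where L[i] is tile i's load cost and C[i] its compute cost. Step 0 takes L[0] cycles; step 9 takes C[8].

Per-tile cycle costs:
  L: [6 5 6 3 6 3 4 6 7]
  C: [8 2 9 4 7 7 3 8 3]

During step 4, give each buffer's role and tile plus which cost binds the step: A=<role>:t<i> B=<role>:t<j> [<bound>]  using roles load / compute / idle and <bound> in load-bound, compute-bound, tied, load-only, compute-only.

step 0: L[0]=6 → dur=6, Σ=6 | A=load:t0 B=idle [load-only]
step 1: L[1]=5 C[0]=8 → dur=8, Σ=14 | A=compute:t0 B=load:t1 [compute-bound]
step 2: L[2]=6 C[1]=2 → dur=6, Σ=20 | A=load:t2 B=compute:t1 [load-bound]
step 3: L[3]=3 C[2]=9 → dur=9, Σ=29 | A=compute:t2 B=load:t3 [compute-bound]
step 4: L[4]=6 C[3]=4 → dur=6, Σ=35 | A=load:t4 B=compute:t3 [load-bound]
step 5: L[5]=3 C[4]=7 → dur=7, Σ=42 | A=compute:t4 B=load:t5 [compute-bound]
step 6: L[6]=4 C[5]=7 → dur=7, Σ=49 | A=load:t6 B=compute:t5 [compute-bound]
step 7: L[7]=6 C[6]=3 → dur=6, Σ=55 | A=compute:t6 B=load:t7 [load-bound]
step 8: L[8]=7 C[7]=8 → dur=8, Σ=63 | A=load:t8 B=compute:t7 [compute-bound]
step 9: C[8]=3 → dur=3, Σ=66 | A=compute:t8 B=idle [compute-only]

step 4: A=load:t4 B=compute:t3 [load-bound]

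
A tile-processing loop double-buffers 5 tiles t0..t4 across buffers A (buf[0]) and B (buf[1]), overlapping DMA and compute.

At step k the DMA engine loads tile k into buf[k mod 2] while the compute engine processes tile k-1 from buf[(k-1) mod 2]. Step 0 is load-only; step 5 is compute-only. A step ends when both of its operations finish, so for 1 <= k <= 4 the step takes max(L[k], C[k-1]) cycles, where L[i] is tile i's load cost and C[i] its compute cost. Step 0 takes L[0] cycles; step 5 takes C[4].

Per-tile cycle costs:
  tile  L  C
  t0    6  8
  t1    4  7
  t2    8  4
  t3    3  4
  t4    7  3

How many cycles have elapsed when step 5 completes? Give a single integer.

k=0 load=t0/6c comp=- wait=6 total=6
k=1 load=t1/4c comp=t0/8c wait=8 total=14
k=2 load=t2/8c comp=t1/7c wait=8 total=22
k=3 load=t3/3c comp=t2/4c wait=4 total=26
k=4 load=t4/7c comp=t3/4c wait=7 total=33
k=5 load=- comp=t4/3c wait=3 total=36

end_cycle[5] = 36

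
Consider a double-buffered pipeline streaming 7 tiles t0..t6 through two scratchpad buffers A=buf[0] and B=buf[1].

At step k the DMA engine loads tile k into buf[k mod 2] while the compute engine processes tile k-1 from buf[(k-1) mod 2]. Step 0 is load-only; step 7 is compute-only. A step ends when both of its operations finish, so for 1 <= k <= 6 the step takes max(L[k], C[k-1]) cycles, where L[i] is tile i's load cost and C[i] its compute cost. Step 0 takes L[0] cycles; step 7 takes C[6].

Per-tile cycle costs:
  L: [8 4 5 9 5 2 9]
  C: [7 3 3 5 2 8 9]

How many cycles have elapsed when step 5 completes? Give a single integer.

end_cycle[5] = 36

k=0 load=t0/8c comp=- wait=8 total=8
k=1 load=t1/4c comp=t0/7c wait=7 total=15
k=2 load=t2/5c comp=t1/3c wait=5 total=20
k=3 load=t3/9c comp=t2/3c wait=9 total=29
k=4 load=t4/5c comp=t3/5c wait=5 total=34
k=5 load=t5/2c comp=t4/2c wait=2 total=36
k=6 load=t6/9c comp=t5/8c wait=9 total=45
k=7 load=- comp=t6/9c wait=9 total=54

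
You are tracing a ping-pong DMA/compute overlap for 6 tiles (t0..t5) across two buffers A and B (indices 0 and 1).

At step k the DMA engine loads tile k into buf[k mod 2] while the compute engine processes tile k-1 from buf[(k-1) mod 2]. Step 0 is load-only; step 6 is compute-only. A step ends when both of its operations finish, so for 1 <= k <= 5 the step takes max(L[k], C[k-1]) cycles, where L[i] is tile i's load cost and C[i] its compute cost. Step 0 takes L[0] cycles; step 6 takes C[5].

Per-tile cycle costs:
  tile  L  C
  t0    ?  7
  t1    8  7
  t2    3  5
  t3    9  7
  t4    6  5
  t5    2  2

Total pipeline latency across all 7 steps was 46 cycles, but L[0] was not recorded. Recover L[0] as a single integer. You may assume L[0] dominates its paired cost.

L[0] = 8

step 0: dur = L[0]=? = L[0]  (unknown; binding)
step 1: dur = max(L[1]=8, C[0]=7) = 8
step 2: dur = max(L[2]=3, C[1]=7) = 7
step 3: dur = max(L[3]=9, C[2]=5) = 9
step 4: dur = max(L[4]=6, C[3]=7) = 7
step 5: dur = max(L[5]=2, C[4]=5) = 5
step 6: dur = C[5]=2 = 2
sum of known step durations = 38
dur[0] = total - known = 46 - 38 = 8
L[0] is the binding max in step 0, so L[0] = dur[0] = 8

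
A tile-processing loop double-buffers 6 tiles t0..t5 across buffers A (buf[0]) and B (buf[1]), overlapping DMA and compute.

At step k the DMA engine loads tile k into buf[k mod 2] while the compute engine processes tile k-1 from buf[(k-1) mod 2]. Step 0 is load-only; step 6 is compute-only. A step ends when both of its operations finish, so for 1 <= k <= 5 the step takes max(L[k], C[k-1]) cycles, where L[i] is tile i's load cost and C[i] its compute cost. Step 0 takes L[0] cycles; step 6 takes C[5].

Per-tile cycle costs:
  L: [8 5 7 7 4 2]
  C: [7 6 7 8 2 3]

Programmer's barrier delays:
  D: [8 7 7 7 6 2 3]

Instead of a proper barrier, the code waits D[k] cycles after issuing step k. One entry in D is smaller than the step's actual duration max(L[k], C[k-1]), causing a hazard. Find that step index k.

hazard at step 4

k=0 barrier L[0]=8→8c, D[0]=8 ok
k=1 barrier max(L[1]=5,C[0]=7)→7c, D[1]=7 ok
k=2 barrier max(L[2]=7,C[1]=6)→7c, D[2]=7 ok
k=3 barrier max(L[3]=7,C[2]=7)→7c, D[3]=7 ok
k=4 barrier max(L[4]=4,C[3]=8)→8c, D[4]=6 SHORT
k=5 barrier max(L[5]=2,C[4]=2)→2c, D[5]=2 ok
k=6 barrier C[5]=3→3c, D[6]=3 ok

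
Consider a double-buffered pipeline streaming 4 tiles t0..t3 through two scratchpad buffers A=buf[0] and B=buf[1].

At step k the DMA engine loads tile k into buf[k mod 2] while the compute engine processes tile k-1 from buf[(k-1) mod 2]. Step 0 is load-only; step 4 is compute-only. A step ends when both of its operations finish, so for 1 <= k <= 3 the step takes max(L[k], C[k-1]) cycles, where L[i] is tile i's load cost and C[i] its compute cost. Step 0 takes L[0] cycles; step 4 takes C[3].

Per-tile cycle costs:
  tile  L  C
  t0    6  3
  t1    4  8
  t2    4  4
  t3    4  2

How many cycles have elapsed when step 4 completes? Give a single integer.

k=0 load=t0/6c comp=- wait=6 total=6
k=1 load=t1/4c comp=t0/3c wait=4 total=10
k=2 load=t2/4c comp=t1/8c wait=8 total=18
k=3 load=t3/4c comp=t2/4c wait=4 total=22
k=4 load=- comp=t3/2c wait=2 total=24

end_cycle[4] = 24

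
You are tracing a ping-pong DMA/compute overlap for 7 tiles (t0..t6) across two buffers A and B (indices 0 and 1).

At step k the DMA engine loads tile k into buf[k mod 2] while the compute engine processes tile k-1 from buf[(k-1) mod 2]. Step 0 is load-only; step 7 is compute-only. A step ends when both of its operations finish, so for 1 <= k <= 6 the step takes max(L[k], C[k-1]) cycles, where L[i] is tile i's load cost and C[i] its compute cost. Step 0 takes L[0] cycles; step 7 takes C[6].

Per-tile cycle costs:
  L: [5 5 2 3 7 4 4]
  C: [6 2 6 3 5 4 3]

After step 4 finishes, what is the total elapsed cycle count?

end_cycle[4] = 26

k=0 load=t0/5c comp=- wait=5 total=5
k=1 load=t1/5c comp=t0/6c wait=6 total=11
k=2 load=t2/2c comp=t1/2c wait=2 total=13
k=3 load=t3/3c comp=t2/6c wait=6 total=19
k=4 load=t4/7c comp=t3/3c wait=7 total=26
k=5 load=t5/4c comp=t4/5c wait=5 total=31
k=6 load=t6/4c comp=t5/4c wait=4 total=35
k=7 load=- comp=t6/3c wait=3 total=38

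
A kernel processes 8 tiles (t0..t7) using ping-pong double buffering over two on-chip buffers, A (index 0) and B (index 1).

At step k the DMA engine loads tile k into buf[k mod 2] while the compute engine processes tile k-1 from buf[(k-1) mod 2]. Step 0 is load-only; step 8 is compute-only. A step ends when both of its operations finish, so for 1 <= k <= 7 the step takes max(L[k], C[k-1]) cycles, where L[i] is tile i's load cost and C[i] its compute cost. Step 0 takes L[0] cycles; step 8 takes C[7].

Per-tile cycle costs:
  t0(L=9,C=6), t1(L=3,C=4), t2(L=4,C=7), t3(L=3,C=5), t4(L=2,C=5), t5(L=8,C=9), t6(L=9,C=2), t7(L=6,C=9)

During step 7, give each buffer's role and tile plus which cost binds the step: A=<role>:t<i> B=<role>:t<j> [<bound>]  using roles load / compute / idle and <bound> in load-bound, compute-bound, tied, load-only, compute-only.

[0] DMA t0→A (9c) ∥ CU idle ⇒ 9c, clock 9
[1] DMA t1→B (3c) ∥ CU A:t0 (6c) ⇒ 6c, clock 15
[2] DMA t2→A (4c) ∥ CU B:t1 (4c) ⇒ 4c, clock 19
[3] DMA t3→B (3c) ∥ CU A:t2 (7c) ⇒ 7c, clock 26
[4] DMA t4→A (2c) ∥ CU B:t3 (5c) ⇒ 5c, clock 31
[5] DMA t5→B (8c) ∥ CU A:t4 (5c) ⇒ 8c, clock 39
[6] DMA t6→A (9c) ∥ CU B:t5 (9c) ⇒ 9c, clock 48
[7] DMA t7→B (6c) ∥ CU A:t6 (2c) ⇒ 6c, clock 54
[8] DMA idle ∥ CU B:t7 (9c) ⇒ 9c, clock 63

step 7: A=compute:t6 B=load:t7 [load-bound]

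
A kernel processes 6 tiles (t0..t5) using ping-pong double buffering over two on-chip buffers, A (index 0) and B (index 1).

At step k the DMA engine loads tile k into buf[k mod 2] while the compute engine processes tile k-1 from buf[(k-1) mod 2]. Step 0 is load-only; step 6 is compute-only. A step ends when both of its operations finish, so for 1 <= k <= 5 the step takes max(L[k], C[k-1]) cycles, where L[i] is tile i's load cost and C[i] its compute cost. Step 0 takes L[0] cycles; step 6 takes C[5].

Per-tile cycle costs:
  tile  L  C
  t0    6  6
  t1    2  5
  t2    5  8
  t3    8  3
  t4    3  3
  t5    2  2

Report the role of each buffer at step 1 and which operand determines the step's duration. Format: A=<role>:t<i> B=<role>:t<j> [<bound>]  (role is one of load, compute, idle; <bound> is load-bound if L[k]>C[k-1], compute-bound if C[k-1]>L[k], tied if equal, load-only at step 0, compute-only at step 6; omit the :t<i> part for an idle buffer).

k=0 load=t0/6c comp=- wait=6 total=6
k=1 load=t1/2c comp=t0/6c wait=6 total=12
k=2 load=t2/5c comp=t1/5c wait=5 total=17
k=3 load=t3/8c comp=t2/8c wait=8 total=25
k=4 load=t4/3c comp=t3/3c wait=3 total=28
k=5 load=t5/2c comp=t4/3c wait=3 total=31
k=6 load=- comp=t5/2c wait=2 total=33

step 1: A=compute:t0 B=load:t1 [compute-bound]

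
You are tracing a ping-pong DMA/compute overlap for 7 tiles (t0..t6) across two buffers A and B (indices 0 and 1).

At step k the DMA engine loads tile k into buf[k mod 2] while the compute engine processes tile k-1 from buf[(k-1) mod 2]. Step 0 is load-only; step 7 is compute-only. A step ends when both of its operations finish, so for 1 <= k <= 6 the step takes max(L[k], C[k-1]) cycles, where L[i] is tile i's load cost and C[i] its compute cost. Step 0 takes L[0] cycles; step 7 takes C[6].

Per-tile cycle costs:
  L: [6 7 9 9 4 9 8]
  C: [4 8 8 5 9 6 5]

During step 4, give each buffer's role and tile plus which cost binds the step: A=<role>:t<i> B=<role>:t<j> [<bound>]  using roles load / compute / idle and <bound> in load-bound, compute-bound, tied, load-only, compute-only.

step 4: A=load:t4 B=compute:t3 [compute-bound]

step 0: L[0]=6 → dur=6, Σ=6 | A=load:t0 B=idle [load-only]
step 1: L[1]=7 C[0]=4 → dur=7, Σ=13 | A=compute:t0 B=load:t1 [load-bound]
step 2: L[2]=9 C[1]=8 → dur=9, Σ=22 | A=load:t2 B=compute:t1 [load-bound]
step 3: L[3]=9 C[2]=8 → dur=9, Σ=31 | A=compute:t2 B=load:t3 [load-bound]
step 4: L[4]=4 C[3]=5 → dur=5, Σ=36 | A=load:t4 B=compute:t3 [compute-bound]
step 5: L[5]=9 C[4]=9 → dur=9, Σ=45 | A=compute:t4 B=load:t5 [tied]
step 6: L[6]=8 C[5]=6 → dur=8, Σ=53 | A=load:t6 B=compute:t5 [load-bound]
step 7: C[6]=5 → dur=5, Σ=58 | A=compute:t6 B=idle [compute-only]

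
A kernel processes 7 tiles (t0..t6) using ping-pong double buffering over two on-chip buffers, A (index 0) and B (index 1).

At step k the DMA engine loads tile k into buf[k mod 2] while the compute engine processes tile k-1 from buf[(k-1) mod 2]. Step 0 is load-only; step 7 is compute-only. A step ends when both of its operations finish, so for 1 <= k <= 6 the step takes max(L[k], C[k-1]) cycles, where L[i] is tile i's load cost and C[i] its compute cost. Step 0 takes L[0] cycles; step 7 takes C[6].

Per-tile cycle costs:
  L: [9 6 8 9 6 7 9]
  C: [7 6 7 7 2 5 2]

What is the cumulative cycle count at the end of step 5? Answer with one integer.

end_cycle[5] = 47

[0] DMA t0→A (9c) ∥ CU idle ⇒ 9c, clock 9
[1] DMA t1→B (6c) ∥ CU A:t0 (7c) ⇒ 7c, clock 16
[2] DMA t2→A (8c) ∥ CU B:t1 (6c) ⇒ 8c, clock 24
[3] DMA t3→B (9c) ∥ CU A:t2 (7c) ⇒ 9c, clock 33
[4] DMA t4→A (6c) ∥ CU B:t3 (7c) ⇒ 7c, clock 40
[5] DMA t5→B (7c) ∥ CU A:t4 (2c) ⇒ 7c, clock 47
[6] DMA t6→A (9c) ∥ CU B:t5 (5c) ⇒ 9c, clock 56
[7] DMA idle ∥ CU A:t6 (2c) ⇒ 2c, clock 58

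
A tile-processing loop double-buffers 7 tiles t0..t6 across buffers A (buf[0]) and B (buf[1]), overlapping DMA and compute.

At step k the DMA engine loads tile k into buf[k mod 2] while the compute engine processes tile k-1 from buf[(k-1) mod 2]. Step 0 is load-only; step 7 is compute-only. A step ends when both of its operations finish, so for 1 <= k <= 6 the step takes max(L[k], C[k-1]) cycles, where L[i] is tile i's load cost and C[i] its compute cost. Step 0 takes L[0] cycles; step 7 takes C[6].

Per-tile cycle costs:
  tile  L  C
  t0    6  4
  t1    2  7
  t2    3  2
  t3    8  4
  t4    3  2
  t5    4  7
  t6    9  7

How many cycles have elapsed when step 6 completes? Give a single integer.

[0] DMA t0→A (6c) ∥ CU idle ⇒ 6c, clock 6
[1] DMA t1→B (2c) ∥ CU A:t0 (4c) ⇒ 4c, clock 10
[2] DMA t2→A (3c) ∥ CU B:t1 (7c) ⇒ 7c, clock 17
[3] DMA t3→B (8c) ∥ CU A:t2 (2c) ⇒ 8c, clock 25
[4] DMA t4→A (3c) ∥ CU B:t3 (4c) ⇒ 4c, clock 29
[5] DMA t5→B (4c) ∥ CU A:t4 (2c) ⇒ 4c, clock 33
[6] DMA t6→A (9c) ∥ CU B:t5 (7c) ⇒ 9c, clock 42
[7] DMA idle ∥ CU A:t6 (7c) ⇒ 7c, clock 49

end_cycle[6] = 42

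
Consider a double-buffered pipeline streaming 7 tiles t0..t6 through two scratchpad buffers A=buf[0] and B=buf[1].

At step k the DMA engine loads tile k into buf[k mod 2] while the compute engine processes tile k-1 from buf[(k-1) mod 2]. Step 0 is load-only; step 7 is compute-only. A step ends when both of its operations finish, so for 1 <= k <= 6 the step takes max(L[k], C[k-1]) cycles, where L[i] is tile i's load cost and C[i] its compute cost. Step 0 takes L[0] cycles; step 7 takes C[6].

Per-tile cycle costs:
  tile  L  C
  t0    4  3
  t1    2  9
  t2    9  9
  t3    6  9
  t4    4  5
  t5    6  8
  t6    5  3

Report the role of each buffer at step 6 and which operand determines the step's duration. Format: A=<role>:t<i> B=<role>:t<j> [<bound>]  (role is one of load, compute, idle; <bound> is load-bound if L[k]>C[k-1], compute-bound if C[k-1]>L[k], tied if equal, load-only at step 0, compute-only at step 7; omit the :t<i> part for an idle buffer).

step 6: A=load:t6 B=compute:t5 [compute-bound]

[0] DMA t0→A (4c) ∥ CU idle ⇒ 4c, clock 4
[1] DMA t1→B (2c) ∥ CU A:t0 (3c) ⇒ 3c, clock 7
[2] DMA t2→A (9c) ∥ CU B:t1 (9c) ⇒ 9c, clock 16
[3] DMA t3→B (6c) ∥ CU A:t2 (9c) ⇒ 9c, clock 25
[4] DMA t4→A (4c) ∥ CU B:t3 (9c) ⇒ 9c, clock 34
[5] DMA t5→B (6c) ∥ CU A:t4 (5c) ⇒ 6c, clock 40
[6] DMA t6→A (5c) ∥ CU B:t5 (8c) ⇒ 8c, clock 48
[7] DMA idle ∥ CU A:t6 (3c) ⇒ 3c, clock 51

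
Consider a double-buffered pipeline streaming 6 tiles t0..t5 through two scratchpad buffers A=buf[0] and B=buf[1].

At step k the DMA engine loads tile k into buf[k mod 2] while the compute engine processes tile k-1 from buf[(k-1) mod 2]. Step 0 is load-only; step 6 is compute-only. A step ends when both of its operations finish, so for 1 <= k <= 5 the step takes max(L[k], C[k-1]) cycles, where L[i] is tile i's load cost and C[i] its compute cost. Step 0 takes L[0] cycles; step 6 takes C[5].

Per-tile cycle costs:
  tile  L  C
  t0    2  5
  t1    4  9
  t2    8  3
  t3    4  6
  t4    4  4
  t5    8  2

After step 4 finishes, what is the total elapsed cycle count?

  0. 2=2c; end=2; A:t0 B:-
  1. max(4,5)=5c; end=7; A:t0 B:t1
  2. max(8,9)=9c; end=16; A:t2 B:t1
  3. max(4,3)=4c; end=20; A:t2 B:t3
  4. max(4,6)=6c; end=26; A:t4 B:t3
  5. max(8,4)=8c; end=34; A:t4 B:t5
  6. 2=2c; end=36; A:t4 B:t5

end_cycle[4] = 26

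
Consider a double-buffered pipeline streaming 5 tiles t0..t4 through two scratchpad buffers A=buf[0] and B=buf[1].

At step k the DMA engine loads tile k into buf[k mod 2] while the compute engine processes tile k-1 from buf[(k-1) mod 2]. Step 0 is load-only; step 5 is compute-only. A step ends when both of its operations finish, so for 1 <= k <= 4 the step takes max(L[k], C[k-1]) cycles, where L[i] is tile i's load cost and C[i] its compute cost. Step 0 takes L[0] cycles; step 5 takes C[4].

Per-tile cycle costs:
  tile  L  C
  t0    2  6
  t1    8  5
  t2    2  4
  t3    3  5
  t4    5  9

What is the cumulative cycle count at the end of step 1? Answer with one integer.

end_cycle[1] = 10

step 0: L[0]=2 → dur=2, Σ=2 | A=load:t0 B=idle [load-only]
step 1: L[1]=8 C[0]=6 → dur=8, Σ=10 | A=compute:t0 B=load:t1 [load-bound]
step 2: L[2]=2 C[1]=5 → dur=5, Σ=15 | A=load:t2 B=compute:t1 [compute-bound]
step 3: L[3]=3 C[2]=4 → dur=4, Σ=19 | A=compute:t2 B=load:t3 [compute-bound]
step 4: L[4]=5 C[3]=5 → dur=5, Σ=24 | A=load:t4 B=compute:t3 [tied]
step 5: C[4]=9 → dur=9, Σ=33 | A=compute:t4 B=idle [compute-only]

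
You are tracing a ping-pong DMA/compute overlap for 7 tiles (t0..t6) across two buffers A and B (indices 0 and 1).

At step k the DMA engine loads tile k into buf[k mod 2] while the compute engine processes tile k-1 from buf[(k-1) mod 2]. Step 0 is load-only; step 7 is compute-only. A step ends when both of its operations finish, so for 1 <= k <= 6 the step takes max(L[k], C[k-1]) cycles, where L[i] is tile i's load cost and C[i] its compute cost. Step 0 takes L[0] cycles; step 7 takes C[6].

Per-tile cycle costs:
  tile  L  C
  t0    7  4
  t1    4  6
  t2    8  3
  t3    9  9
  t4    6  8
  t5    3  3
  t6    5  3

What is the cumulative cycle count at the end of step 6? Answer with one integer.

end_cycle[6] = 50

  0. 7=7c; end=7; A:t0 B:-
  1. max(4,4)=4c; end=11; A:t0 B:t1
  2. max(8,6)=8c; end=19; A:t2 B:t1
  3. max(9,3)=9c; end=28; A:t2 B:t3
  4. max(6,9)=9c; end=37; A:t4 B:t3
  5. max(3,8)=8c; end=45; A:t4 B:t5
  6. max(5,3)=5c; end=50; A:t6 B:t5
  7. 3=3c; end=53; A:t6 B:t5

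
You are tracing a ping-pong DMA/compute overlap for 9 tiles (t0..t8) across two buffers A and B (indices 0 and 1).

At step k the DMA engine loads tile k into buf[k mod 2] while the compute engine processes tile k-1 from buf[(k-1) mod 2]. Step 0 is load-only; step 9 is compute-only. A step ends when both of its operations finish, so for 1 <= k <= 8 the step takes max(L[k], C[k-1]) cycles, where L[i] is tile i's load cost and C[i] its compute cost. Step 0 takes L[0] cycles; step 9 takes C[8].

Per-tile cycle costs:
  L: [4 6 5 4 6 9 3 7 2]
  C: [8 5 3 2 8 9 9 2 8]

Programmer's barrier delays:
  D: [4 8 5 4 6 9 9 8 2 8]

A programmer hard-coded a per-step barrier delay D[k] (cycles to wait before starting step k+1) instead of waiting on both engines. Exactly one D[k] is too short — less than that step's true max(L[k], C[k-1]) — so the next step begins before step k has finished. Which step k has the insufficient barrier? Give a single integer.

[0] required=L[0]=4=4 vs D=4 ok
[1] required=max(L[1]=6,C[0]=8)=8 vs D=8 ok
[2] required=max(L[2]=5,C[1]=5)=5 vs D=5 ok
[3] required=max(L[3]=4,C[2]=3)=4 vs D=4 ok
[4] required=max(L[4]=6,C[3]=2)=6 vs D=6 ok
[5] required=max(L[5]=9,C[4]=8)=9 vs D=9 ok
[6] required=max(L[6]=3,C[5]=9)=9 vs D=9 ok
[7] required=max(L[7]=7,C[6]=9)=9 vs D=8 SHORT
[8] required=max(L[8]=2,C[7]=2)=2 vs D=2 ok
[9] required=C[8]=8=8 vs D=8 ok

hazard at step 7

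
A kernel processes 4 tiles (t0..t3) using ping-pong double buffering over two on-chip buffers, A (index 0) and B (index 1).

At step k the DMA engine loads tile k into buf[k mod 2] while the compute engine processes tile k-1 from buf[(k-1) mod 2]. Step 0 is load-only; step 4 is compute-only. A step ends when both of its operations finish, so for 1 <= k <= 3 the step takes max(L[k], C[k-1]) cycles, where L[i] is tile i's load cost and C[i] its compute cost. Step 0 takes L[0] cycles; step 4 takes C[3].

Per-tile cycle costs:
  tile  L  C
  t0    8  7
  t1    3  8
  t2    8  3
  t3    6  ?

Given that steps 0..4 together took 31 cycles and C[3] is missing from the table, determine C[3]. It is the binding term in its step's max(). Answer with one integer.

C[3] = 2

step 0 → dur = L[0]=8 = 8
step 1 → dur = max(L[1]=3, C[0]=7) = 7
step 2 → dur = max(L[2]=8, C[1]=8) = 8
step 3 → dur = max(L[3]=6, C[2]=3) = 6
step 4 → dur = C[3]=? = C[3]  (unknown; binding)
sum of known step durations = 29
dur[4] = total - known = 31 - 29 = 2
C[3] is the binding max in step 4, so C[3] = dur[4] = 2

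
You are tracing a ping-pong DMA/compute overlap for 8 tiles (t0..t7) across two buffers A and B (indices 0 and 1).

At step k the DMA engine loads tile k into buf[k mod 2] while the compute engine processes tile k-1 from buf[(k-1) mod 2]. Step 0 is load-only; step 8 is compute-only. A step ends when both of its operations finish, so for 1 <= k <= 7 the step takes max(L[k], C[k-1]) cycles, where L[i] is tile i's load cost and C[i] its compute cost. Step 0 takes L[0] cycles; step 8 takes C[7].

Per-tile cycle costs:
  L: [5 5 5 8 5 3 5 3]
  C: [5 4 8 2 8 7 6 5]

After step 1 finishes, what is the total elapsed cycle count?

  0. 5=5c; end=5; A:t0 B:-
  1. max(5,5)=5c; end=10; A:t0 B:t1
  2. max(5,4)=5c; end=15; A:t2 B:t1
  3. max(8,8)=8c; end=23; A:t2 B:t3
  4. max(5,2)=5c; end=28; A:t4 B:t3
  5. max(3,8)=8c; end=36; A:t4 B:t5
  6. max(5,7)=7c; end=43; A:t6 B:t5
  7. max(3,6)=6c; end=49; A:t6 B:t7
  8. 5=5c; end=54; A:t6 B:t7

end_cycle[1] = 10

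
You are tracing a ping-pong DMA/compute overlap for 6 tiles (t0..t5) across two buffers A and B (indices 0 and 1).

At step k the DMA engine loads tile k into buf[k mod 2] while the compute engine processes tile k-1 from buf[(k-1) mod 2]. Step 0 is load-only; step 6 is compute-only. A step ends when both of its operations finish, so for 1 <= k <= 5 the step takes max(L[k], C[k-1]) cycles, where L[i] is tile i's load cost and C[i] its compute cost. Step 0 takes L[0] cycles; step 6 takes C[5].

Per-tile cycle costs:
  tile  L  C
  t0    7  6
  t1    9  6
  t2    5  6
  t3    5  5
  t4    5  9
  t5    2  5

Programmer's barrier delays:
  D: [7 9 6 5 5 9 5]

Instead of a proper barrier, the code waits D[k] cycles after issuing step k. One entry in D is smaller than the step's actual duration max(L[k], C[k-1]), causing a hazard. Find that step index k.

hazard at step 3

step 0: need L[0]=7 = 7; D[0]=7 ok
step 1: need max(L[1]=9,C[0]=6) = 9; D[1]=9 ok
step 2: need max(L[2]=5,C[1]=6) = 6; D[2]=6 ok
step 3: need max(L[3]=5,C[2]=6) = 6; D[3]=5 SHORT
step 4: need max(L[4]=5,C[3]=5) = 5; D[4]=5 ok
step 5: need max(L[5]=2,C[4]=9) = 9; D[5]=9 ok
step 6: need C[5]=5 = 5; D[6]=5 ok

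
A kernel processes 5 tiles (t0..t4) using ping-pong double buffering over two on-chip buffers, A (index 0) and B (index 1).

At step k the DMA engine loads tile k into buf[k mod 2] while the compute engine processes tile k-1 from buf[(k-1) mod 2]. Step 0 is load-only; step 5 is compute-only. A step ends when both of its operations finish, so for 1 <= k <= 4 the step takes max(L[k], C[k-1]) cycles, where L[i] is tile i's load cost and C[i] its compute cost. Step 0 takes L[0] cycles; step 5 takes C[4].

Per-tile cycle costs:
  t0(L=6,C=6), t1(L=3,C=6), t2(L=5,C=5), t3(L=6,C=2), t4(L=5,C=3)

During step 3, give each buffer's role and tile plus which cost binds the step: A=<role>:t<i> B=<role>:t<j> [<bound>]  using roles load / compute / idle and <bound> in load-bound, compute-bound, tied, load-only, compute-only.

step 3: A=compute:t2 B=load:t3 [load-bound]

k=0 load=t0/6c comp=- wait=6 total=6
k=1 load=t1/3c comp=t0/6c wait=6 total=12
k=2 load=t2/5c comp=t1/6c wait=6 total=18
k=3 load=t3/6c comp=t2/5c wait=6 total=24
k=4 load=t4/5c comp=t3/2c wait=5 total=29
k=5 load=- comp=t4/3c wait=3 total=32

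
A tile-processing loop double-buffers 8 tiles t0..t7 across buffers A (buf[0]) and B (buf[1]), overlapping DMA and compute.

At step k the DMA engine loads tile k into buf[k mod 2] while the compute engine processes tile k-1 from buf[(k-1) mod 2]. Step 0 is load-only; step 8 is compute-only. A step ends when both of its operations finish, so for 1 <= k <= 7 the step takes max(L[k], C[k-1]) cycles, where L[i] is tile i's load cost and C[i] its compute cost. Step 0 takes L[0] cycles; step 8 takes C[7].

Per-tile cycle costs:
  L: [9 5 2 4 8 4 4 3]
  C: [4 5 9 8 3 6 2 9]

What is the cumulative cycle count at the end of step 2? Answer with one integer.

end_cycle[2] = 19

k=0 load=t0/9c comp=- wait=9 total=9
k=1 load=t1/5c comp=t0/4c wait=5 total=14
k=2 load=t2/2c comp=t1/5c wait=5 total=19
k=3 load=t3/4c comp=t2/9c wait=9 total=28
k=4 load=t4/8c comp=t3/8c wait=8 total=36
k=5 load=t5/4c comp=t4/3c wait=4 total=40
k=6 load=t6/4c comp=t5/6c wait=6 total=46
k=7 load=t7/3c comp=t6/2c wait=3 total=49
k=8 load=- comp=t7/9c wait=9 total=58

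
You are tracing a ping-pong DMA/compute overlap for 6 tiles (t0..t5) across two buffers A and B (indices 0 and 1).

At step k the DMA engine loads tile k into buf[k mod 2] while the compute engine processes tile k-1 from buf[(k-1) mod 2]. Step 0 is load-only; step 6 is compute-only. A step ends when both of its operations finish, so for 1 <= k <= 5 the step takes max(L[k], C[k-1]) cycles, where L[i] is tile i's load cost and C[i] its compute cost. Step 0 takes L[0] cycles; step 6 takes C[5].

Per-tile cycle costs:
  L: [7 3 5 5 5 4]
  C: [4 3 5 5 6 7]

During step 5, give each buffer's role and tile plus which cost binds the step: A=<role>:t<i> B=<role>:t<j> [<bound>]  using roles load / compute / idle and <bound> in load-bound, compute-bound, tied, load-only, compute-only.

step 5: A=compute:t4 B=load:t5 [compute-bound]

k=0 load=t0/7c comp=- wait=7 total=7
k=1 load=t1/3c comp=t0/4c wait=4 total=11
k=2 load=t2/5c comp=t1/3c wait=5 total=16
k=3 load=t3/5c comp=t2/5c wait=5 total=21
k=4 load=t4/5c comp=t3/5c wait=5 total=26
k=5 load=t5/4c comp=t4/6c wait=6 total=32
k=6 load=- comp=t5/7c wait=7 total=39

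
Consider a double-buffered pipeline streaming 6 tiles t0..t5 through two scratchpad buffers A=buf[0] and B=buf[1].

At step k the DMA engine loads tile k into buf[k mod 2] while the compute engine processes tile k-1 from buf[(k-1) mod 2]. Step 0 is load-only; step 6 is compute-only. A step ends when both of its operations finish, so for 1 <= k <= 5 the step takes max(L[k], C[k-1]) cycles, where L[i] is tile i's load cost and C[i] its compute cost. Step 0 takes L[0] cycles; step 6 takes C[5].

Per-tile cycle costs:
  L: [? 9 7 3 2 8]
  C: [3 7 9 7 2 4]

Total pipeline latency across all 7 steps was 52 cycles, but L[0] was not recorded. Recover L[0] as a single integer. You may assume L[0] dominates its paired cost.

step 0: dur = L[0]=? = L[0]  (unknown; binding)
step 1: dur = max(L[1]=9, C[0]=3) = 9
step 2: dur = max(L[2]=7, C[1]=7) = 7
step 3: dur = max(L[3]=3, C[2]=9) = 9
step 4: dur = max(L[4]=2, C[3]=7) = 7
step 5: dur = max(L[5]=8, C[4]=2) = 8
step 6: dur = C[5]=4 = 4
sum of known step durations = 44
dur[0] = total - known = 52 - 44 = 8
L[0] is the binding max in step 0, so L[0] = dur[0] = 8

L[0] = 8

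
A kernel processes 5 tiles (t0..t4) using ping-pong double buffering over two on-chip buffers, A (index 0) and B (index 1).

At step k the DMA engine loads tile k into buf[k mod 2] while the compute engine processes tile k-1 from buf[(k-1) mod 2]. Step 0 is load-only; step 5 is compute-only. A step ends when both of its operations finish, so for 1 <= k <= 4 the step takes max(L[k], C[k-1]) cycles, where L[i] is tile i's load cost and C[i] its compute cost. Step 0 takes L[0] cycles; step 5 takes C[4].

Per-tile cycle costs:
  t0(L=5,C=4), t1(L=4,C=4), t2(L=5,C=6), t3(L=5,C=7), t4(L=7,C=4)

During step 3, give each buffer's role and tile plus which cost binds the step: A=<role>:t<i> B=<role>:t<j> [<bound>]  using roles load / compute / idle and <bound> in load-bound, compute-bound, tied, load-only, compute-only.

step 3: A=compute:t2 B=load:t3 [compute-bound]

step 0: L[0]=5 → dur=5, Σ=5 | A=load:t0 B=idle [load-only]
step 1: L[1]=4 C[0]=4 → dur=4, Σ=9 | A=compute:t0 B=load:t1 [tied]
step 2: L[2]=5 C[1]=4 → dur=5, Σ=14 | A=load:t2 B=compute:t1 [load-bound]
step 3: L[3]=5 C[2]=6 → dur=6, Σ=20 | A=compute:t2 B=load:t3 [compute-bound]
step 4: L[4]=7 C[3]=7 → dur=7, Σ=27 | A=load:t4 B=compute:t3 [tied]
step 5: C[4]=4 → dur=4, Σ=31 | A=compute:t4 B=idle [compute-only]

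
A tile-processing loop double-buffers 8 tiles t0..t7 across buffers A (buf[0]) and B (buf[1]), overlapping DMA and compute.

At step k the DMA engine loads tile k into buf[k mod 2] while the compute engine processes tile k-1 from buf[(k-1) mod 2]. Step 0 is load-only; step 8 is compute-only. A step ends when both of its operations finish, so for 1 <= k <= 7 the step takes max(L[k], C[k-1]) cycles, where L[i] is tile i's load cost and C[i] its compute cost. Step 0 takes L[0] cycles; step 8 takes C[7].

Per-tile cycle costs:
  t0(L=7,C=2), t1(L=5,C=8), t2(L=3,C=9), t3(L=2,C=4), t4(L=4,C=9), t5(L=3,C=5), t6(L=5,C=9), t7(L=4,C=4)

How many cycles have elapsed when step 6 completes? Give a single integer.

[0] DMA t0→A (7c) ∥ CU idle ⇒ 7c, clock 7
[1] DMA t1→B (5c) ∥ CU A:t0 (2c) ⇒ 5c, clock 12
[2] DMA t2→A (3c) ∥ CU B:t1 (8c) ⇒ 8c, clock 20
[3] DMA t3→B (2c) ∥ CU A:t2 (9c) ⇒ 9c, clock 29
[4] DMA t4→A (4c) ∥ CU B:t3 (4c) ⇒ 4c, clock 33
[5] DMA t5→B (3c) ∥ CU A:t4 (9c) ⇒ 9c, clock 42
[6] DMA t6→A (5c) ∥ CU B:t5 (5c) ⇒ 5c, clock 47
[7] DMA t7→B (4c) ∥ CU A:t6 (9c) ⇒ 9c, clock 56
[8] DMA idle ∥ CU B:t7 (4c) ⇒ 4c, clock 60

end_cycle[6] = 47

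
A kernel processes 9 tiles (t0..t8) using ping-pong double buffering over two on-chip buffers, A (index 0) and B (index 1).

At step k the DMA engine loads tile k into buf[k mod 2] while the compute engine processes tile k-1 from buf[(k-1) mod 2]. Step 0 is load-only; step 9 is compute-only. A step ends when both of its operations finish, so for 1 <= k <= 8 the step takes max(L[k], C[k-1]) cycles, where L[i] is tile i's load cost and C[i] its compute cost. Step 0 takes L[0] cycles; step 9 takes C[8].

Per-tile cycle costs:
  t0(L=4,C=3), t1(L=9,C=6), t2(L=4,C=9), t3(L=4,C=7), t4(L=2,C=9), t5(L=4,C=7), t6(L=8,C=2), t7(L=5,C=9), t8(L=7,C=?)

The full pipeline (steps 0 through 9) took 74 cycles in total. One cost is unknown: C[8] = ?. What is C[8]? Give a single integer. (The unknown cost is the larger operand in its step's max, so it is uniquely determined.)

C[8] = 8

step 0 = dur = L[0]=4 = 4
step 1 = dur = max(L[1]=9, C[0]=3) = 9
step 2 = dur = max(L[2]=4, C[1]=6) = 6
step 3 = dur = max(L[3]=4, C[2]=9) = 9
step 4 = dur = max(L[4]=2, C[3]=7) = 7
step 5 = dur = max(L[5]=4, C[4]=9) = 9
step 6 = dur = max(L[6]=8, C[5]=7) = 8
step 7 = dur = max(L[7]=5, C[6]=2) = 5
step 8 = dur = max(L[8]=7, C[7]=9) = 9
step 9 = dur = C[8]=? = C[8]  (unknown; binding)
sum of known step durations = 66
dur[9] = total - known = 74 - 66 = 8
C[8] is the binding max in step 9, so C[8] = dur[9] = 8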